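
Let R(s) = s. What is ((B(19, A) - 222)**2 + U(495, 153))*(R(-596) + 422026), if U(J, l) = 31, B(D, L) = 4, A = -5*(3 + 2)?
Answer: 20041103650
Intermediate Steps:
A = -25 (A = -5*5 = -25)
((B(19, A) - 222)**2 + U(495, 153))*(R(-596) + 422026) = ((4 - 222)**2 + 31)*(-596 + 422026) = ((-218)**2 + 31)*421430 = (47524 + 31)*421430 = 47555*421430 = 20041103650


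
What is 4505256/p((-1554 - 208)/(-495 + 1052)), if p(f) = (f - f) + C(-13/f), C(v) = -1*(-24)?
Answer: 187719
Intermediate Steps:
C(v) = 24
p(f) = 24 (p(f) = (f - f) + 24 = 0 + 24 = 24)
4505256/p((-1554 - 208)/(-495 + 1052)) = 4505256/24 = 4505256*(1/24) = 187719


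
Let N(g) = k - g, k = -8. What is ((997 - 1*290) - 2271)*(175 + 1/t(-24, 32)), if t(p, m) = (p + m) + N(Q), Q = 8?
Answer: -547009/2 ≈ -2.7350e+5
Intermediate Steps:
N(g) = -8 - g
t(p, m) = -16 + m + p (t(p, m) = (p + m) + (-8 - 1*8) = (m + p) + (-8 - 8) = (m + p) - 16 = -16 + m + p)
((997 - 1*290) - 2271)*(175 + 1/t(-24, 32)) = ((997 - 1*290) - 2271)*(175 + 1/(-16 + 32 - 24)) = ((997 - 290) - 2271)*(175 + 1/(-8)) = (707 - 2271)*(175 - ⅛) = -1564*1399/8 = -547009/2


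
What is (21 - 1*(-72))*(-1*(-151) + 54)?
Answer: 19065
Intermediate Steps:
(21 - 1*(-72))*(-1*(-151) + 54) = (21 + 72)*(151 + 54) = 93*205 = 19065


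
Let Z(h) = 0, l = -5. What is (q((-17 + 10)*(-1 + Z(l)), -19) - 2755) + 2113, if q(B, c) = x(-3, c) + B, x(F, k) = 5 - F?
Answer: -627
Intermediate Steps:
q(B, c) = 8 + B (q(B, c) = (5 - 1*(-3)) + B = (5 + 3) + B = 8 + B)
(q((-17 + 10)*(-1 + Z(l)), -19) - 2755) + 2113 = ((8 + (-17 + 10)*(-1 + 0)) - 2755) + 2113 = ((8 - 7*(-1)) - 2755) + 2113 = ((8 + 7) - 2755) + 2113 = (15 - 2755) + 2113 = -2740 + 2113 = -627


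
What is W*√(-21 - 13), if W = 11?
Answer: 11*I*√34 ≈ 64.141*I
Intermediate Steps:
W*√(-21 - 13) = 11*√(-21 - 13) = 11*√(-34) = 11*(I*√34) = 11*I*√34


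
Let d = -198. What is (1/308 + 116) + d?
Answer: -25255/308 ≈ -81.997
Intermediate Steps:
(1/308 + 116) + d = (1/308 + 116) - 198 = 35729/308 - 198 = -25255/308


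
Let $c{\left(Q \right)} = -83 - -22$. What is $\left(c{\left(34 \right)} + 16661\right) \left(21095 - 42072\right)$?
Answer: $-348218200$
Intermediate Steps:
$c{\left(Q \right)} = -61$ ($c{\left(Q \right)} = -83 + 22 = -61$)
$\left(c{\left(34 \right)} + 16661\right) \left(21095 - 42072\right) = \left(-61 + 16661\right) \left(21095 - 42072\right) = 16600 \left(-20977\right) = -348218200$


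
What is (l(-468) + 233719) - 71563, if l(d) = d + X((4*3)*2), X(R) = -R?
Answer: 161664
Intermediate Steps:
l(d) = -24 + d (l(d) = d - 4*3*2 = d - 12*2 = d - 1*24 = d - 24 = -24 + d)
(l(-468) + 233719) - 71563 = ((-24 - 468) + 233719) - 71563 = (-492 + 233719) - 71563 = 233227 - 71563 = 161664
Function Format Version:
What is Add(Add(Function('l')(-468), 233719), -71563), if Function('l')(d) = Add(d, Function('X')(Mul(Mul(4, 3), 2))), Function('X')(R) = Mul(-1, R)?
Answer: 161664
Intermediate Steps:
Function('l')(d) = Add(-24, d) (Function('l')(d) = Add(d, Mul(-1, Mul(Mul(4, 3), 2))) = Add(d, Mul(-1, Mul(12, 2))) = Add(d, Mul(-1, 24)) = Add(d, -24) = Add(-24, d))
Add(Add(Function('l')(-468), 233719), -71563) = Add(Add(Add(-24, -468), 233719), -71563) = Add(Add(-492, 233719), -71563) = Add(233227, -71563) = 161664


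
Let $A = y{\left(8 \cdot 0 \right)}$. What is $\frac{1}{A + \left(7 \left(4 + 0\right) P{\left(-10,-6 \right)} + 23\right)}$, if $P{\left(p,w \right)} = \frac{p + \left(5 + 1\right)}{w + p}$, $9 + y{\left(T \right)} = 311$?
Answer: $\frac{1}{332} \approx 0.003012$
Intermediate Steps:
$y{\left(T \right)} = 302$ ($y{\left(T \right)} = -9 + 311 = 302$)
$P{\left(p,w \right)} = \frac{6 + p}{p + w}$ ($P{\left(p,w \right)} = \frac{p + 6}{p + w} = \frac{6 + p}{p + w}$)
$A = 302$
$\frac{1}{A + \left(7 \left(4 + 0\right) P{\left(-10,-6 \right)} + 23\right)} = \frac{1}{302 + \left(7 \left(4 + 0\right) \frac{6 - 10}{-10 - 6} + 23\right)} = \frac{1}{302 + \left(7 \cdot 4 \frac{1}{-16} \left(-4\right) + 23\right)} = \frac{1}{302 + \left(28 \left(\left(- \frac{1}{16}\right) \left(-4\right)\right) + 23\right)} = \frac{1}{302 + \left(28 \cdot \frac{1}{4} + 23\right)} = \frac{1}{302 + \left(7 + 23\right)} = \frac{1}{302 + 30} = \frac{1}{332}$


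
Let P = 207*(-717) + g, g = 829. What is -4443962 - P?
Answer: -4296372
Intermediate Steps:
P = -147590 (P = 207*(-717) + 829 = -148419 + 829 = -147590)
-4443962 - P = -4443962 - 1*(-147590) = -4443962 + 147590 = -4296372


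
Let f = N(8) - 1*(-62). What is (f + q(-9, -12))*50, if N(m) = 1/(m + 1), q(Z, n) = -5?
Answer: 25700/9 ≈ 2855.6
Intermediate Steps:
N(m) = 1/(1 + m)
f = 559/9 (f = 1/(1 + 8) - 1*(-62) = 1/9 + 62 = ⅑ + 62 = 559/9 ≈ 62.111)
(f + q(-9, -12))*50 = (559/9 - 5)*50 = (514/9)*50 = 25700/9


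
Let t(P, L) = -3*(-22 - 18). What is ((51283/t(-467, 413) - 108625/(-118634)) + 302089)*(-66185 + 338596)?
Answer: 586590794095044881/7118040 ≈ 8.2409e+10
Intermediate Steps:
t(P, L) = 120 (t(P, L) = -3*(-40) = 120)
((51283/t(-467, 413) - 108625/(-118634)) + 302089)*(-66185 + 338596) = ((51283/120 - 108625/(-118634)) + 302089)*(-66185 + 338596) = ((51283*(1/120) - 108625*(-1/118634)) + 302089)*272411 = ((51283/120 + 108625/118634) + 302089)*272411 = (3048471211/7118040 + 302089)*272411 = (2153330056771/7118040)*272411 = 586590794095044881/7118040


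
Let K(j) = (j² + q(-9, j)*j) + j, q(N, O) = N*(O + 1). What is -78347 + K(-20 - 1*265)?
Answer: -725867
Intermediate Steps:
q(N, O) = N*(1 + O)
K(j) = j + j² + j*(-9 - 9*j) (K(j) = (j² + (-9*(1 + j))*j) + j = (j² + (-9 - 9*j)*j) + j = (j² + j*(-9 - 9*j)) + j = j + j² + j*(-9 - 9*j))
-78347 + K(-20 - 1*265) = -78347 + 8*(-20 - 1*265)*(-1 - (-20 - 1*265)) = -78347 + 8*(-20 - 265)*(-1 - (-20 - 265)) = -78347 + 8*(-285)*(-1 - 1*(-285)) = -78347 + 8*(-285)*(-1 + 285) = -78347 + 8*(-285)*284 = -78347 - 647520 = -725867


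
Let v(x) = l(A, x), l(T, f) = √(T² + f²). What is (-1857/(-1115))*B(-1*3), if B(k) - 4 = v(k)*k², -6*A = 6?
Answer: 7428/1115 + 16713*√10/1115 ≈ 54.062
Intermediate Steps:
A = -1 (A = -⅙*6 = -1)
v(x) = √(1 + x²) (v(x) = √((-1)² + x²) = √(1 + x²))
B(k) = 4 + k²*√(1 + k²) (B(k) = 4 + √(1 + k²)*k² = 4 + k²*√(1 + k²))
(-1857/(-1115))*B(-1*3) = (-1857/(-1115))*(4 + (-1*3)²*√(1 + (-1*3)²)) = (-1857*(-1/1115))*(4 + (-3)²*√(1 + (-3)²)) = 1857*(4 + 9*√(1 + 9))/1115 = 1857*(4 + 9*√10)/1115 = 7428/1115 + 16713*√10/1115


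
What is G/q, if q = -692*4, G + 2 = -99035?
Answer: 99037/2768 ≈ 35.779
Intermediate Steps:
G = -99037 (G = -2 - 99035 = -99037)
q = -2768
G/q = -99037/(-2768) = -99037*(-1/2768) = 99037/2768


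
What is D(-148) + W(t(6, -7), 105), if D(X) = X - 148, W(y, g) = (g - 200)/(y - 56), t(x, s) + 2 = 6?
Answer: -15297/52 ≈ -294.17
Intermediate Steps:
t(x, s) = 4 (t(x, s) = -2 + 6 = 4)
W(y, g) = (-200 + g)/(-56 + y)
D(X) = -148 + X
D(-148) + W(t(6, -7), 105) = (-148 - 148) + (-200 + 105)/(-56 + 4) = -296 - 95/(-52) = -296 - 1/52*(-95) = -296 + 95/52 = -15297/52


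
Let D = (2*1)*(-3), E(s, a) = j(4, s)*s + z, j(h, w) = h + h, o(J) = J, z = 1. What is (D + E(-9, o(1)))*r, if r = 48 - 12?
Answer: -2772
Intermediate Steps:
j(h, w) = 2*h
E(s, a) = 1 + 8*s (E(s, a) = (2*4)*s + 1 = 8*s + 1 = 1 + 8*s)
r = 36
D = -6 (D = 2*(-3) = -6)
(D + E(-9, o(1)))*r = (-6 + (1 + 8*(-9)))*36 = (-6 + (1 - 72))*36 = (-6 - 71)*36 = -77*36 = -2772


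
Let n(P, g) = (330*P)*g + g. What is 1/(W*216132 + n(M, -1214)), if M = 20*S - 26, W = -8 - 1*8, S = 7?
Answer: -1/49130006 ≈ -2.0354e-8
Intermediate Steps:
W = -16 (W = -8 - 8 = -16)
M = 114 (M = 20*7 - 26 = 140 - 26 = 114)
n(P, g) = g + 330*P*g (n(P, g) = 330*P*g + g = g + 330*P*g)
1/(W*216132 + n(M, -1214)) = 1/(-16*216132 - 1214*(1 + 330*114)) = 1/(-3458112 - 1214*(1 + 37620)) = 1/(-3458112 - 1214*37621) = 1/(-3458112 - 45671894) = 1/(-49130006) = -1/49130006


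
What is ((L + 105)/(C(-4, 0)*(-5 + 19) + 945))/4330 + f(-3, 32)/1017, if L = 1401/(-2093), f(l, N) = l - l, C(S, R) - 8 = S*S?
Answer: 36394/1934884315 ≈ 1.8809e-5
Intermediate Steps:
C(S, R) = 8 + S² (C(S, R) = 8 + S*S = 8 + S²)
f(l, N) = 0
L = -1401/2093 (L = 1401*(-1/2093) = -1401/2093 ≈ -0.66937)
((L + 105)/(C(-4, 0)*(-5 + 19) + 945))/4330 + f(-3, 32)/1017 = ((-1401/2093 + 105)/((8 + (-4)²)*(-5 + 19) + 945))/4330 + 0/1017 = (218364/(2093*((8 + 16)*14 + 945)))*(1/4330) + 0*(1/1017) = (218364/(2093*(24*14 + 945)))*(1/4330) + 0 = (218364/(2093*(336 + 945)))*(1/4330) + 0 = ((218364/2093)/1281)*(1/4330) + 0 = ((218364/2093)*(1/1281))*(1/4330) + 0 = (72788/893711)*(1/4330) + 0 = 36394/1934884315 + 0 = 36394/1934884315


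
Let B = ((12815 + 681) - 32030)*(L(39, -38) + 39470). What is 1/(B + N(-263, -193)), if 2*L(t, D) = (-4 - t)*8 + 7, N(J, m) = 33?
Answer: -1/728413968 ≈ -1.3728e-9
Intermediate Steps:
L(t, D) = -25/2 - 4*t (L(t, D) = ((-4 - t)*8 + 7)/2 = ((-32 - 8*t) + 7)/2 = (-25 - 8*t)/2 = -25/2 - 4*t)
B = -728414001 (B = ((12815 + 681) - 32030)*((-25/2 - 4*39) + 39470) = (13496 - 32030)*((-25/2 - 156) + 39470) = -18534*(-337/2 + 39470) = -18534*78603/2 = -728414001)
1/(B + N(-263, -193)) = 1/(-728414001 + 33) = 1/(-728413968) = -1/728413968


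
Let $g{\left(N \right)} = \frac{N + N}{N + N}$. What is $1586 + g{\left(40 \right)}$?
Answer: $1587$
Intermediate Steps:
$g{\left(N \right)} = 1$ ($g{\left(N \right)} = \frac{2 N}{2 N} = 2 N \frac{1}{2 N} = 1$)
$1586 + g{\left(40 \right)} = 1586 + 1 = 1587$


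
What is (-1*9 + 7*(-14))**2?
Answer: 11449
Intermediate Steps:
(-1*9 + 7*(-14))**2 = (-9 - 98)**2 = (-107)**2 = 11449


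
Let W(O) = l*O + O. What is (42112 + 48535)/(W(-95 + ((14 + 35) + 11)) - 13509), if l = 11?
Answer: -90647/13929 ≈ -6.5078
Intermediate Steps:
W(O) = 12*O (W(O) = 11*O + O = 12*O)
(42112 + 48535)/(W(-95 + ((14 + 35) + 11)) - 13509) = (42112 + 48535)/(12*(-95 + ((14 + 35) + 11)) - 13509) = 90647/(12*(-95 + (49 + 11)) - 13509) = 90647/(12*(-95 + 60) - 13509) = 90647/(12*(-35) - 13509) = 90647/(-420 - 13509) = 90647/(-13929) = 90647*(-1/13929) = -90647/13929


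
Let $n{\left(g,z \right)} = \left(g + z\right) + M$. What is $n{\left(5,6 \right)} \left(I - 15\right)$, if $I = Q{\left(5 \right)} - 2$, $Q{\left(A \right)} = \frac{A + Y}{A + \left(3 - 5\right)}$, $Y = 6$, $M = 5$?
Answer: $- \frac{640}{3} \approx -213.33$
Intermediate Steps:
$Q{\left(A \right)} = \frac{6 + A}{-2 + A}$ ($Q{\left(A \right)} = \frac{A + 6}{A + \left(3 - 5\right)} = \frac{6 + A}{A - 2} = \frac{6 + A}{-2 + A}$)
$n{\left(g,z \right)} = 5 + g + z$ ($n{\left(g,z \right)} = \left(g + z\right) + 5 = 5 + g + z$)
$I = \frac{5}{3}$ ($I = \frac{6 + 5}{-2 + 5} - 2 = \frac{1}{3} \cdot 11 - 2 = \frac{11}{3} - 2 = \frac{5}{3} \approx 1.6667$)
$n{\left(5,6 \right)} \left(I - 15\right) = \left(5 + 5 + 6\right) \left(\frac{5}{3} - 15\right) = 16 \left(- \frac{40}{3}\right) = - \frac{640}{3}$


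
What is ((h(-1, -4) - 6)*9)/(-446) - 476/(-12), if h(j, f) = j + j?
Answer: 26645/669 ≈ 39.828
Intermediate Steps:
h(j, f) = 2*j
((h(-1, -4) - 6)*9)/(-446) - 476/(-12) = ((2*(-1) - 6)*9)/(-446) - 476/(-12) = ((-2 - 6)*9)*(-1/446) - 476*(-1/12) = -8*9*(-1/446) + 119/3 = -72*(-1/446) + 119/3 = 36/223 + 119/3 = 26645/669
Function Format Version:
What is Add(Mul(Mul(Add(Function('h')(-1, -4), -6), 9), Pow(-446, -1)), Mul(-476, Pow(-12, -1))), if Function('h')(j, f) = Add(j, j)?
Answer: Rational(26645, 669) ≈ 39.828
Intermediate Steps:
Function('h')(j, f) = Mul(2, j)
Add(Mul(Mul(Add(Function('h')(-1, -4), -6), 9), Pow(-446, -1)), Mul(-476, Pow(-12, -1))) = Add(Mul(Mul(Add(Mul(2, -1), -6), 9), Pow(-446, -1)), Mul(-476, Pow(-12, -1))) = Add(Mul(Mul(Add(-2, -6), 9), Rational(-1, 446)), Mul(-476, Rational(-1, 12))) = Add(Mul(Mul(-8, 9), Rational(-1, 446)), Rational(119, 3)) = Add(Mul(-72, Rational(-1, 446)), Rational(119, 3)) = Add(Rational(36, 223), Rational(119, 3)) = Rational(26645, 669)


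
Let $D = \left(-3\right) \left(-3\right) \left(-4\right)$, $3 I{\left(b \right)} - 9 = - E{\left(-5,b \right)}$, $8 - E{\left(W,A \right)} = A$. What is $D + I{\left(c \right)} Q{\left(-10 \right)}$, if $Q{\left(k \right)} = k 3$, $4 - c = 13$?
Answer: $44$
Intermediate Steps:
$c = -9$ ($c = 4 - 13 = -9$)
$Q{\left(k \right)} = 3 k$
$E{\left(W,A \right)} = 8 - A$
$I{\left(b \right)} = \frac{1}{3} + \frac{b}{3}$ ($I{\left(b \right)} = 3 + \frac{\left(-1\right) \left(8 - b\right)}{3} = 3 + \frac{-8 + b}{3} = 3 + \left(- \frac{8}{3} + \frac{b}{3}\right) = \frac{1}{3} + \frac{b}{3}$)
$D = -36$ ($D = 9 \left(-4\right) = -36$)
$D + I{\left(c \right)} Q{\left(-10 \right)} = -36 + \left(\frac{1}{3} + \frac{1}{3} \left(-9\right)\right) 3 \left(-10\right) = -36 + \left(\frac{1}{3} - 3\right) \left(-30\right) = -36 - -80 = -36 + 80 = 44$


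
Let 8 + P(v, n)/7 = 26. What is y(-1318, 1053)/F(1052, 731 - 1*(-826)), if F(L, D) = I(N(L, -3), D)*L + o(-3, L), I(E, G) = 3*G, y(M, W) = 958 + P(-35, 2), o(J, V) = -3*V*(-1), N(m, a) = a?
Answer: 271/1229262 ≈ 0.00022046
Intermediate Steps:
P(v, n) = 126 (P(v, n) = -56 + 7*26 = -56 + 182 = 126)
o(J, V) = 3*V
y(M, W) = 1084 (y(M, W) = 958 + 126 = 1084)
F(L, D) = 3*L + 3*D*L (F(L, D) = (3*D)*L + 3*L = 3*D*L + 3*L = 3*L + 3*D*L)
y(-1318, 1053)/F(1052, 731 - 1*(-826)) = 1084/((3*1052*(1 + (731 - 1*(-826))))) = 1084/((3*1052*(1 + (731 + 826)))) = 1084/((3*1052*(1 + 1557))) = 1084/((3*1052*1558)) = 1084/4917048 = 1084*(1/4917048) = 271/1229262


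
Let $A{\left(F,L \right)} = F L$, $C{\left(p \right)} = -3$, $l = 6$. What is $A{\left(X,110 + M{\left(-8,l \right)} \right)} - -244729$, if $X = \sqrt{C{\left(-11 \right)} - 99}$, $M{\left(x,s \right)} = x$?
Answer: $244729 + 102 i \sqrt{102} \approx 2.4473 \cdot 10^{5} + 1030.2 i$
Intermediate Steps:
$X = i \sqrt{102}$ ($X = \sqrt{-3 - 99} = \sqrt{-102} = i \sqrt{102} \approx 10.1 i$)
$A{\left(X,110 + M{\left(-8,l \right)} \right)} - -244729 = i \sqrt{102} \left(110 - 8\right) - -244729 = i \sqrt{102} \cdot 102 + 244729 = 102 i \sqrt{102} + 244729 = 244729 + 102 i \sqrt{102}$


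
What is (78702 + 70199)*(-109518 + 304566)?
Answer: 29042842248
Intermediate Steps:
(78702 + 70199)*(-109518 + 304566) = 148901*195048 = 29042842248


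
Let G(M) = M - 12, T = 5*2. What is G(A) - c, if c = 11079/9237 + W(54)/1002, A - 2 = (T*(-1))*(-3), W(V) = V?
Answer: 9639418/514193 ≈ 18.747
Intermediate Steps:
T = 10
A = 32 (A = 2 + (10*(-1))*(-3) = 2 - 10*(-3) = 2 + 30 = 32)
G(M) = -12 + M
c = 644442/514193 (c = 11079/9237 + 54/1002 = 11079*(1/9237) + 54*(1/1002) = 3693/3079 + 9/167 = 644442/514193 ≈ 1.2533)
G(A) - c = (-12 + 32) - 1*644442/514193 = 20 - 644442/514193 = 9639418/514193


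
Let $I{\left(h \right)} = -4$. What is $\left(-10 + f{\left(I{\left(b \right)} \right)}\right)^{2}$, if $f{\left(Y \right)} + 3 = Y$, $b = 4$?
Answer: $289$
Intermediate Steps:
$f{\left(Y \right)} = -3 + Y$
$\left(-10 + f{\left(I{\left(b \right)} \right)}\right)^{2} = \left(-10 - 7\right)^{2} = \left(-17\right)^{2} = 289$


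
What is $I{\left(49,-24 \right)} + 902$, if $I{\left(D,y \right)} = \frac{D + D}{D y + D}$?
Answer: $\frac{20744}{23} \approx 901.91$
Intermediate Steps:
$I{\left(D,y \right)} = \frac{2 D}{D + D y}$
$I{\left(49,-24 \right)} + 902 = \frac{2}{1 - 24} + 902 = \frac{2}{-23} + 902 = 2 \left(- \frac{1}{23}\right) + 902 = - \frac{2}{23} + 902 = \frac{20744}{23}$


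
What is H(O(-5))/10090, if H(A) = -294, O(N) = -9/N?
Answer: -147/5045 ≈ -0.029138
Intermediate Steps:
H(O(-5))/10090 = -294/10090 = -294*1/10090 = -147/5045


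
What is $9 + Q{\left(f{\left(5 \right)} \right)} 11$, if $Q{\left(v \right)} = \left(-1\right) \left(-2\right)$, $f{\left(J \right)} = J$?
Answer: $31$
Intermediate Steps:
$Q{\left(v \right)} = 2$
$9 + Q{\left(f{\left(5 \right)} \right)} 11 = 9 + 2 \cdot 11 = 9 + 22 = 31$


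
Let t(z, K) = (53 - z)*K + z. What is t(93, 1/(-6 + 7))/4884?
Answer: 53/4884 ≈ 0.010852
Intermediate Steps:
t(z, K) = z + K*(53 - z) (t(z, K) = K*(53 - z) + z = z + K*(53 - z))
t(93, 1/(-6 + 7))/4884 = (93 + 53/(-6 + 7) - 1*93/(-6 + 7))/4884 = (93 + 53/1 - 1*93/1)*(1/4884) = (93 + 53*1 - 1*1*93)*(1/4884) = (93 + 53 - 93)*(1/4884) = 53*(1/4884) = 53/4884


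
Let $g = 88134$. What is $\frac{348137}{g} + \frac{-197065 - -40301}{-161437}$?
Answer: $\frac{70018431245}{14228088558} \approx 4.9211$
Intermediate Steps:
$\frac{348137}{g} + \frac{-197065 - -40301}{-161437} = \frac{348137}{88134} + \frac{-197065 - -40301}{-161437} = 348137 \cdot \frac{1}{88134} + \left(-197065 + 40301\right) \left(- \frac{1}{161437}\right) = \frac{348137}{88134} - - \frac{156764}{161437} = \frac{348137}{88134} + \frac{156764}{161437} = \frac{70018431245}{14228088558}$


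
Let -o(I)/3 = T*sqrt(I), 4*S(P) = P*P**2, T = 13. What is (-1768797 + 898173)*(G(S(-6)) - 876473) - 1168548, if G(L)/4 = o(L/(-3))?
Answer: 763077260604 + 407452032*sqrt(2) ≈ 7.6365e+11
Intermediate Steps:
S(P) = P**3/4 (S(P) = (P*P**2)/4 = P**3/4)
o(I) = -39*sqrt(I)
G(L) = -52*sqrt(3)*sqrt(-L) (G(L) = 4*(-39*sqrt(-L/3)) = 4*(-39*sqrt(3)*sqrt(-L)/3) = 4*(-13*sqrt(3)*sqrt(-L)) = -52*sqrt(3)*sqrt(-L))
(-1768797 + 898173)*(G(S(-6)) - 876473) - 1168548 = (-1768797 + 898173)*(-52*sqrt(3)*sqrt(-(-6)**3/4) - 876473) - 1168548 = -870624*(-52*sqrt(3)*sqrt(-(-216)/4) - 876473) - 1168548 = -870624*(-52*sqrt(3)*sqrt(-1*(-54)) - 876473) - 1168548 = -870624*(-52*sqrt(3)*sqrt(54) - 876473) - 1168548 = -870624*(-52*sqrt(3)*3*sqrt(6) - 876473) - 1168548 = -870624*(-468*sqrt(2) - 876473) - 1168548 = -870624*(-876473 - 468*sqrt(2)) - 1168548 = (763078429152 + 407452032*sqrt(2)) - 1168548 = 763077260604 + 407452032*sqrt(2)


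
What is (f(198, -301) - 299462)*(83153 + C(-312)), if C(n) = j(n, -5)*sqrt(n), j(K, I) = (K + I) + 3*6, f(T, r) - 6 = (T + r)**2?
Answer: -24018494591 + 172730506*I*sqrt(78) ≈ -2.4018e+10 + 1.5255e+9*I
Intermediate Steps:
f(T, r) = 6 + (T + r)**2
j(K, I) = 18 + I + K (j(K, I) = (I + K) + 18 = 18 + I + K)
C(n) = sqrt(n)*(13 + n) (C(n) = (18 - 5 + n)*sqrt(n) = (13 + n)*sqrt(n) = sqrt(n)*(13 + n))
(f(198, -301) - 299462)*(83153 + C(-312)) = ((6 + (198 - 301)**2) - 299462)*(83153 + sqrt(-312)*(13 - 312)) = ((6 + (-103)**2) - 299462)*(83153 + (2*I*sqrt(78))*(-299)) = ((6 + 10609) - 299462)*(83153 - 598*I*sqrt(78)) = (10615 - 299462)*(83153 - 598*I*sqrt(78)) = -288847*(83153 - 598*I*sqrt(78)) = -24018494591 + 172730506*I*sqrt(78)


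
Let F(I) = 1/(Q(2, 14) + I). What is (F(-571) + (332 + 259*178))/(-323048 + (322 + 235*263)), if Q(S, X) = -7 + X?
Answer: -26188775/147159444 ≈ -0.17796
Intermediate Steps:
F(I) = 1/(7 + I) (F(I) = 1/((-7 + 14) + I) = 1/(7 + I))
(F(-571) + (332 + 259*178))/(-323048 + (322 + 235*263)) = (1/(7 - 571) + (332 + 259*178))/(-323048 + (322 + 235*263)) = (1/(-564) + (332 + 46102))/(-323048 + (322 + 61805)) = (-1/564 + 46434)/(-323048 + 62127) = (26188775/564)/(-260921) = (26188775/564)*(-1/260921) = -26188775/147159444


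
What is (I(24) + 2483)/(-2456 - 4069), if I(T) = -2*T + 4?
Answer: -271/725 ≈ -0.37379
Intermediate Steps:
I(T) = 4 - 2*T
(I(24) + 2483)/(-2456 - 4069) = ((4 - 2*24) + 2483)/(-2456 - 4069) = ((4 - 48) + 2483)/(-6525) = (-44 + 2483)*(-1/6525) = 2439*(-1/6525) = -271/725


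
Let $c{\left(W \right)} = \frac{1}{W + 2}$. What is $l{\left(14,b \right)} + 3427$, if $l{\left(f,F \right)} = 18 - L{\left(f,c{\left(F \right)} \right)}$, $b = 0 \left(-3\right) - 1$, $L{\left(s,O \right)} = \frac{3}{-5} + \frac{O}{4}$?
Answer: $\frac{68907}{20} \approx 3445.4$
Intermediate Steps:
$c{\left(W \right)} = \frac{1}{2 + W}$
$L{\left(s,O \right)} = - \frac{3}{5} + \frac{O}{4}$ ($L{\left(s,O \right)} = 3 \left(- \frac{1}{5}\right) + O \frac{1}{4} = - \frac{3}{5} + \frac{O}{4}$)
$b = -1$ ($b = 0 - 1 = -1$)
$l{\left(f,F \right)} = \frac{93}{5} - \frac{1}{4 \left(2 + F\right)}$ ($l{\left(f,F \right)} = 18 - \left(- \frac{3}{5} + \frac{1}{4 \left(2 + F\right)}\right) = 18 + \left(\frac{3}{5} - \frac{1}{4 \left(2 + F\right)}\right) = \frac{93}{5} - \frac{1}{4 \left(2 + F\right)}$)
$l{\left(14,b \right)} + 3427 = \frac{739 + 372 \left(-1\right)}{20 \left(2 - 1\right)} + 3427 = \frac{739 - 372}{20 \cdot 1} + 3427 = \frac{1}{20} \cdot 1 \cdot 367 + 3427 = \frac{367}{20} + 3427 = \frac{68907}{20}$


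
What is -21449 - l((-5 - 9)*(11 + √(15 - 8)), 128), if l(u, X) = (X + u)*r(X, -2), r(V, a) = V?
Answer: -18121 + 1792*√7 ≈ -13380.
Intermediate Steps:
l(u, X) = X*(X + u) (l(u, X) = (X + u)*X = X*(X + u))
-21449 - l((-5 - 9)*(11 + √(15 - 8)), 128) = -21449 - 128*(128 + (-5 - 9)*(11 + √(15 - 8))) = -21449 - 128*(128 - 14*(11 + √7)) = -21449 - 128*(128 + (-154 - 14*√7)) = -21449 - 128*(-26 - 14*√7) = -21449 - (-3328 - 1792*√7) = -21449 + (3328 + 1792*√7) = -18121 + 1792*√7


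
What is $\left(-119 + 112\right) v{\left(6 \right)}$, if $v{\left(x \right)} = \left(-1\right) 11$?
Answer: $77$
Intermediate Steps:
$v{\left(x \right)} = -11$
$\left(-119 + 112\right) v{\left(6 \right)} = \left(-119 + 112\right) \left(-11\right) = \left(-7\right) \left(-11\right) = 77$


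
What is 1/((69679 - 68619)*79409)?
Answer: 1/84173540 ≈ 1.1880e-8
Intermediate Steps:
1/((69679 - 68619)*79409) = (1/79409)/1060 = (1/1060)*(1/79409) = 1/84173540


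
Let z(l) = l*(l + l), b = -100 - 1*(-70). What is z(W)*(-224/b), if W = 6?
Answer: 2688/5 ≈ 537.60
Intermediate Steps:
b = -30 (b = -100 + 70 = -30)
z(l) = 2*l**2 (z(l) = l*(2*l) = 2*l**2)
z(W)*(-224/b) = (2*6**2)*(-224/(-30)) = (2*36)*(-224*(-1/30)) = 72*(112/15) = 2688/5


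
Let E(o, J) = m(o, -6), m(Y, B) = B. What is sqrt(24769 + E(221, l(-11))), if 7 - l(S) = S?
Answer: sqrt(24763) ≈ 157.36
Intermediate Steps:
l(S) = 7 - S
E(o, J) = -6
sqrt(24769 + E(221, l(-11))) = sqrt(24769 - 6) = sqrt(24763)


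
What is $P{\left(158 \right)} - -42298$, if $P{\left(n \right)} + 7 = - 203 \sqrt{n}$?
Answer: $42291 - 203 \sqrt{158} \approx 39739.0$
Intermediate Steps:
$P{\left(n \right)} = -7 - 203 \sqrt{n}$
$P{\left(158 \right)} - -42298 = \left(-7 - 203 \sqrt{158}\right) - -42298 = \left(-7 - 203 \sqrt{158}\right) + 42298 = 42291 - 203 \sqrt{158}$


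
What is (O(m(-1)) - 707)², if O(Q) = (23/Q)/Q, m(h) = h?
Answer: 467856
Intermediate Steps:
O(Q) = 23/Q²
(O(m(-1)) - 707)² = (23/(-1)² - 707)² = (23*1 - 707)² = (23 - 707)² = (-684)² = 467856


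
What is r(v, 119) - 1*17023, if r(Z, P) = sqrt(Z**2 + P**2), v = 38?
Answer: -17023 + sqrt(15605) ≈ -16898.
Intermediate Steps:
r(Z, P) = sqrt(P**2 + Z**2)
r(v, 119) - 1*17023 = sqrt(119**2 + 38**2) - 1*17023 = sqrt(14161 + 1444) - 17023 = sqrt(15605) - 17023 = -17023 + sqrt(15605)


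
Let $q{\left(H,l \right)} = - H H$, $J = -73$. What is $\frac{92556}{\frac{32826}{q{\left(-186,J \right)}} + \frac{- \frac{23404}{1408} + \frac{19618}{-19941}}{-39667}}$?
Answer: $- \frac{1456793506141091712}{14927335568921} \approx -97592.0$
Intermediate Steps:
$q{\left(H,l \right)} = - H^{2}$
$\frac{92556}{\frac{32826}{q{\left(-186,J \right)}} + \frac{- \frac{23404}{1408} + \frac{19618}{-19941}}{-39667}} = \frac{92556}{\frac{32826}{\left(-1\right) \left(-186\right)^{2}} + \frac{- \frac{23404}{1408} + \frac{19618}{-19941}}{-39667}} = \frac{92556}{\frac{32826}{\left(-1\right) 34596} + \left(\left(-23404\right) \frac{1}{1408} + 19618 \left(- \frac{1}{19941}\right)\right) \left(- \frac{1}{39667}\right)} = \frac{92556}{\frac{32826}{-34596} + \left(- \frac{5851}{352} - \frac{1154}{1173}\right) \left(- \frac{1}{39667}\right)} = \frac{92556}{32826 \left(- \frac{1}{34596}\right) - - \frac{7269431}{16378345632}} = \frac{92556}{- \frac{5471}{5766} + \frac{7269431}{16378345632}} = \frac{92556}{- \frac{14927335568921}{15739590152352}} = 92556 \left(- \frac{15739590152352}{14927335568921}\right) = - \frac{1456793506141091712}{14927335568921}$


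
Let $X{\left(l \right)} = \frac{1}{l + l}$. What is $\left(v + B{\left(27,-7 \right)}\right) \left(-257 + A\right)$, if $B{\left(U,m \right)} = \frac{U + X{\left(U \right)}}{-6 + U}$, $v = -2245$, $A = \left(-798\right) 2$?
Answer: $\frac{4714719463}{1134} \approx 4.1576 \cdot 10^{6}$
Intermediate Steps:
$A = -1596$
$X{\left(l \right)} = \frac{1}{2 l}$
$B{\left(U,m \right)} = \frac{U + \frac{1}{2 U}}{-6 + U}$
$\left(v + B{\left(27,-7 \right)}\right) \left(-257 + A\right) = \left(-2245 + \frac{\frac{1}{2} + 27^{2}}{27 \left(-6 + 27\right)}\right) \left(-257 - 1596\right) = \left(-2245 + \frac{\frac{1}{2} + 729}{27 \cdot 21}\right) \left(-1853\right) = \left(-2245 + \frac{1}{27} \cdot \frac{1}{21} \cdot \frac{1459}{2}\right) \left(-1853\right) = \left(-2245 + \frac{1459}{1134}\right) \left(-1853\right) = \left(- \frac{2544371}{1134}\right) \left(-1853\right) = \frac{4714719463}{1134}$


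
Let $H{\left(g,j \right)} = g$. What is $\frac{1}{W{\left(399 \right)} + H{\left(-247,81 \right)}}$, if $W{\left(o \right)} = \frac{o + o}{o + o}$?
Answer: $- \frac{1}{246} \approx -0.004065$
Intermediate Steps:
$W{\left(o \right)} = 1$ ($W{\left(o \right)} = \frac{2 o}{2 o} = 2 o \frac{1}{2 o} = 1$)
$\frac{1}{W{\left(399 \right)} + H{\left(-247,81 \right)}} = \frac{1}{1 - 247} = \frac{1}{-246} = - \frac{1}{246}$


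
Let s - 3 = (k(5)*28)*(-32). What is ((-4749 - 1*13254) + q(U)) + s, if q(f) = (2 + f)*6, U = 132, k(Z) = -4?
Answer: -13612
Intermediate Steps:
s = 3587 (s = 3 - 4*28*(-32) = 3 - 112*(-32) = 3 + 3584 = 3587)
q(f) = 12 + 6*f
((-4749 - 1*13254) + q(U)) + s = ((-4749 - 1*13254) + (12 + 6*132)) + 3587 = ((-4749 - 13254) + (12 + 792)) + 3587 = (-18003 + 804) + 3587 = -17199 + 3587 = -13612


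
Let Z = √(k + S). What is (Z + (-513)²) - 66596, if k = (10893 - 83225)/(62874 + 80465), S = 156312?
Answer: 196573 + 2*√802896689295701/143339 ≈ 1.9697e+5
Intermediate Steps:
k = -72332/143339 ≈ -0.50462
Z = 2*√802896689295701/143339 (Z = √(-72332/143339 + 156312) = √(22405533436/143339) = 2*√802896689295701/143339 ≈ 395.36)
(Z + (-513)²) - 66596 = (2*√802896689295701/143339 + (-513)²) - 66596 = (2*√802896689295701/143339 + 263169) - 66596 = (263169 + 2*√802896689295701/143339) - 66596 = 196573 + 2*√802896689295701/143339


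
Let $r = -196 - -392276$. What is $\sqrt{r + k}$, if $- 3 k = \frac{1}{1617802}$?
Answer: $\frac{\sqrt{9235659965906925474}}{4853406} \approx 626.16$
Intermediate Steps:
$r = 392080$ ($r = -196 + 392276 = 392080$)
$k = - \frac{1}{4853406}$ ($k = - \frac{1}{3 \cdot 1617802} = \left(- \frac{1}{3}\right) \frac{1}{1617802} = - \frac{1}{4853406} \approx -2.0604 \cdot 10^{-7}$)
$\sqrt{r + k} = \sqrt{392080 - \frac{1}{4853406}} = \sqrt{\frac{1902923424479}{4853406}} = \frac{\sqrt{9235659965906925474}}{4853406}$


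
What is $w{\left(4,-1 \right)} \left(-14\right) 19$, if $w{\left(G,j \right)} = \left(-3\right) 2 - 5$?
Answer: $2926$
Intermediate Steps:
$w{\left(G,j \right)} = -11$ ($w{\left(G,j \right)} = -6 - 5 = -11$)
$w{\left(4,-1 \right)} \left(-14\right) 19 = \left(-11\right) \left(-14\right) 19 = 154 \cdot 19 = 2926$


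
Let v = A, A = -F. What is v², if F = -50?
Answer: 2500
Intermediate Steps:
A = 50 (A = -1*(-50) = 50)
v = 50
v² = 50² = 2500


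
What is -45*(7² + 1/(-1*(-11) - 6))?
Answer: -2214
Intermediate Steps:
-45*(7² + 1/(-1*(-11) - 6)) = -45*(49 + 1/(11 - 6)) = -45*(49 + 1/5) = -45*(49 + ⅕) = -45*246/5 = -2214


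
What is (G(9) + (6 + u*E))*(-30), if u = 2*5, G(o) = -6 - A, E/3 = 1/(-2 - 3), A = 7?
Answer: 390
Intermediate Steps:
E = -⅗ (E = 3/(-2 - 3) = 3/(-5) = 3*(-⅕) = -⅗ ≈ -0.60000)
G(o) = -13 (G(o) = -6 - 1*7 = -6 - 7 = -13)
u = 10
(G(9) + (6 + u*E))*(-30) = (-13 + (6 + 10*(-⅗)))*(-30) = (-13 + (6 - 6))*(-30) = (-13 + 0)*(-30) = -13*(-30) = 390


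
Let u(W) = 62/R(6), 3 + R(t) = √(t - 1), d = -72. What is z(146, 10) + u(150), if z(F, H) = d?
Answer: -237/2 - 31*√5/2 ≈ -153.16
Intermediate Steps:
z(F, H) = -72
R(t) = -3 + √(-1 + t) (R(t) = -3 + √(t - 1) = -3 + √(-1 + t))
u(W) = 62/(-3 + √5) (u(W) = 62/(-3 + √(-1 + 6)) = 62/(-3 + √5))
z(146, 10) + u(150) = -72 + (-93/2 - 31*√5/2) = -237/2 - 31*√5/2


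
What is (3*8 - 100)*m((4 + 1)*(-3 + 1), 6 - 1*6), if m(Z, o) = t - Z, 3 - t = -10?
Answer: -1748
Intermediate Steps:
t = 13 (t = 3 - 1*(-10) = 3 + 10 = 13)
m(Z, o) = 13 - Z
(3*8 - 100)*m((4 + 1)*(-3 + 1), 6 - 1*6) = (3*8 - 100)*(13 - (4 + 1)*(-3 + 1)) = (24 - 100)*(13 - 5*(-2)) = -76*(13 - 1*(-10)) = -76*(13 + 10) = -76*23 = -1748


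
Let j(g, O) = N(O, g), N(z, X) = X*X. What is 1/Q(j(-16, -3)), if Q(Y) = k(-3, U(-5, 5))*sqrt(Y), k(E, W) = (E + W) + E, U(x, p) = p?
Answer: -1/16 ≈ -0.062500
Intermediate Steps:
k(E, W) = W + 2*E
N(z, X) = X**2
j(g, O) = g**2
Q(Y) = -sqrt(Y) (Q(Y) = (5 + 2*(-3))*sqrt(Y) = (5 - 6)*sqrt(Y) = -sqrt(Y))
1/Q(j(-16, -3)) = 1/(-sqrt((-16)**2)) = 1/(-sqrt(256)) = 1/(-1*16) = 1/(-16) = -1/16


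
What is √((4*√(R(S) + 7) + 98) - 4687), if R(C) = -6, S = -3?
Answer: I*√4585 ≈ 67.713*I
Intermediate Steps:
√((4*√(R(S) + 7) + 98) - 4687) = √((4*√(-6 + 7) + 98) - 4687) = √((4*√1 + 98) - 4687) = √((4*1 + 98) - 4687) = √((4 + 98) - 4687) = √(102 - 4687) = √(-4585) = I*√4585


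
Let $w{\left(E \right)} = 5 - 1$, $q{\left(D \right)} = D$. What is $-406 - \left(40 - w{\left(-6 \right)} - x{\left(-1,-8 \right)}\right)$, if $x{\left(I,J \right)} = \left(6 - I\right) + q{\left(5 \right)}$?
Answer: $-430$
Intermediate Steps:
$w{\left(E \right)} = 4$
$x{\left(I,J \right)} = 11 - I$ ($x{\left(I,J \right)} = \left(6 - I\right) + 5 = 11 - I$)
$-406 - \left(40 - w{\left(-6 \right)} - x{\left(-1,-8 \right)}\right) = -406 + \left(\left(\left(80 + \left(11 - -1\right)\right) + 4\right) - 120\right) = -406 + \left(\left(\left(80 + \left(11 + 1\right)\right) + 4\right) - 120\right) = -406 + \left(\left(\left(80 + 12\right) + 4\right) - 120\right) = -406 + \left(\left(92 + 4\right) - 120\right) = -406 + \left(96 - 120\right) = -406 - 24 = -430$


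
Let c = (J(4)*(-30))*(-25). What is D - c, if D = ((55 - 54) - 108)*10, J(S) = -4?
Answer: 1930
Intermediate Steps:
D = -1070 (D = (1 - 108)*10 = -107*10 = -1070)
c = -3000 (c = -4*(-30)*(-25) = 120*(-25) = -3000)
D - c = -1070 - 1*(-3000) = -1070 + 3000 = 1930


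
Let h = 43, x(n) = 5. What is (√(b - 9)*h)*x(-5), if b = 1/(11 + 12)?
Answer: 215*I*√4738/23 ≈ 643.44*I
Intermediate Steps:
b = 1/23 ≈ 0.043478
(√(b - 9)*h)*x(-5) = (√(1/23 - 9)*43)*5 = (√(-206/23)*43)*5 = ((I*√4738/23)*43)*5 = (43*I*√4738/23)*5 = 215*I*√4738/23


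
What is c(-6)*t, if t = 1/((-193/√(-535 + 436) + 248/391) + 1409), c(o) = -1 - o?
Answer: 5865*√11/(75463*I + 1653501*√11) ≈ 0.0035463 - 4.8799e-5*I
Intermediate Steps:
t = 1/(551167/391 + 193*I*√11/33) (t = 1/((-193*(-I*√11/33) + 248*(1/391)) + 1409) = 1/((-193*(-I*√11/33) + 248/391) + 1409) = 1/((-(-193)*I*√11/33 + 248/391) + 1409) = 1/((193*I*√11/33 + 248/391) + 1409) = 1/((248/391 + 193*I*√11/33) + 1409) = 1/(551167/391 + 193*I*√11/33) ≈ 0.00070927 - 9.76e-6*I)
c(-6)*t = (-1 - 1*(-6))*(1173*√11/(75463*I + 1653501*√11)) = (-1 + 6)*(1173*√11/(75463*I + 1653501*√11)) = 5*(1173*√11/(75463*I + 1653501*√11)) = 5865*√11/(75463*I + 1653501*√11)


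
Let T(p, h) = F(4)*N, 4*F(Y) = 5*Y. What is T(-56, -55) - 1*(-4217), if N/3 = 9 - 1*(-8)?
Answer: 4472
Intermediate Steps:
F(Y) = 5*Y/4 (F(Y) = (5*Y)/4 = 5*Y/4)
N = 51 (N = 3*(9 - 1*(-8)) = 3*(9 + 8) = 3*17 = 51)
T(p, h) = 255 (T(p, h) = ((5/4)*4)*51 = 5*51 = 255)
T(-56, -55) - 1*(-4217) = 255 - 1*(-4217) = 255 + 4217 = 4472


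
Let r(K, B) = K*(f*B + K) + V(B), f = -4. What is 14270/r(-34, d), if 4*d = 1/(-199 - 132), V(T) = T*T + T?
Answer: 25014967520/2026258869 ≈ 12.345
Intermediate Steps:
V(T) = T + T² (V(T) = T² + T = T + T²)
d = -1/1324 (d = 1/(4*(-199 - 132)) = (¼)/(-331) = (¼)*(-1/331) = -1/1324 ≈ -0.00075529)
r(K, B) = B*(1 + B) + K*(K - 4*B) (r(K, B) = K*(-4*B + K) + B*(1 + B) = K*(K - 4*B) + B*(1 + B) = B*(1 + B) + K*(K - 4*B))
14270/r(-34, d) = 14270/((-34)² - (1 - 1/1324)/1324 - 4*(-1/1324)*(-34)) = 14270/(1156 - 1/1324*1323/1324 - 34/331) = 14270/(1156 - 1323/1752976 - 34/331) = 14270/(2026258869/1752976) = 14270*(1752976/2026258869) = 25014967520/2026258869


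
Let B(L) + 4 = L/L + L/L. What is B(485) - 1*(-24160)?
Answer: 24158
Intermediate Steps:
B(L) = -2 (B(L) = -4 + (L/L + L/L) = -4 + (1 + 1) = -4 + 2 = -2)
B(485) - 1*(-24160) = -2 - 1*(-24160) = -2 + 24160 = 24158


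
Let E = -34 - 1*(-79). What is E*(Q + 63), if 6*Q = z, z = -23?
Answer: 5325/2 ≈ 2662.5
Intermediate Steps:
Q = -23/6 (Q = (⅙)*(-23) = -23/6 ≈ -3.8333)
E = 45 (E = -34 + 79 = 45)
E*(Q + 63) = 45*(-23/6 + 63) = 45*(355/6) = 5325/2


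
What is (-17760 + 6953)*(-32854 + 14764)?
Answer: 195498630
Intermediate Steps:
(-17760 + 6953)*(-32854 + 14764) = -10807*(-18090) = 195498630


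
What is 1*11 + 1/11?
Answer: 122/11 ≈ 11.091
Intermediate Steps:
1*11 + 1/11 = 11 + 1/11 = 122/11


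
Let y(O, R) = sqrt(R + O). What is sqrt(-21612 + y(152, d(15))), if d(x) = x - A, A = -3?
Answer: sqrt(-21612 + sqrt(170)) ≈ 146.97*I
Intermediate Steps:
d(x) = 3 + x (d(x) = x - 1*(-3) = x + 3 = 3 + x)
y(O, R) = sqrt(O + R)
sqrt(-21612 + y(152, d(15))) = sqrt(-21612 + sqrt(152 + (3 + 15))) = sqrt(-21612 + sqrt(152 + 18)) = sqrt(-21612 + sqrt(170))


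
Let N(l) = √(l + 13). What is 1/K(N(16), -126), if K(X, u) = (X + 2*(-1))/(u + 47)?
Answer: -158/25 - 79*√29/25 ≈ -23.337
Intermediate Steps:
N(l) = √(13 + l)
K(X, u) = (-2 + X)/(47 + u) (K(X, u) = (X - 2)/(47 + u) = (-2 + X)/(47 + u))
1/K(N(16), -126) = 1/((-2 + √(13 + 16))/(47 - 126)) = 1/((-2 + √29)/(-79)) = 1/(-(-2 + √29)/79) = 1/(2/79 - √29/79)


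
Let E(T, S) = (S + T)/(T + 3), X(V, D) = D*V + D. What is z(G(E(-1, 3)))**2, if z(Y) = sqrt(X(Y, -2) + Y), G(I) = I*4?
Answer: -6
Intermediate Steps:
X(V, D) = D + D*V
E(T, S) = (S + T)/(3 + T)
G(I) = 4*I
z(Y) = sqrt(-2 - Y) (z(Y) = sqrt(-2*(1 + Y) + Y) = sqrt((-2 - 2*Y) + Y) = sqrt(-2 - Y))
z(G(E(-1, 3)))**2 = (sqrt(-2 - 4*(3 - 1)/(3 - 1)))**2 = (sqrt(-2 - 4*2/2))**2 = (sqrt(-2 - 4*(1/2)*2))**2 = (sqrt(-2 - 4))**2 = (sqrt(-6))**2 = (I*sqrt(6))**2 = -6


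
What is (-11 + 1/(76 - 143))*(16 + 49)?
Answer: -47970/67 ≈ -715.97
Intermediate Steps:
(-11 + 1/(76 - 143))*(16 + 49) = (-11 + 1/(-67))*65 = (-11 - 1/67)*65 = -738/67*65 = -47970/67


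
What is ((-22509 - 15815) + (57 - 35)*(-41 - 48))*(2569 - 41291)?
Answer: 1559799604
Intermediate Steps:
((-22509 - 15815) + (57 - 35)*(-41 - 48))*(2569 - 41291) = (-38324 + 22*(-89))*(-38722) = (-38324 - 1958)*(-38722) = -40282*(-38722) = 1559799604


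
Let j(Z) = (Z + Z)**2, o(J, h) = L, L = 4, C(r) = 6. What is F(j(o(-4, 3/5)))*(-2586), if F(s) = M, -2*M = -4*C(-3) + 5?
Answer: -24567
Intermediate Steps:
o(J, h) = 4
M = 19/2 (M = -(-4*6 + 5)/2 = -(-24 + 5)/2 = -1/2*(-19) = 19/2 ≈ 9.5000)
j(Z) = 4*Z**2 (j(Z) = (2*Z)**2 = 4*Z**2)
F(s) = 19/2
F(j(o(-4, 3/5)))*(-2586) = (19/2)*(-2586) = -24567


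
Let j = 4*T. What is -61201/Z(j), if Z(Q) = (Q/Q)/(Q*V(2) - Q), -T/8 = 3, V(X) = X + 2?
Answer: 17625888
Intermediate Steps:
V(X) = 2 + X
T = -24 (T = -8*3 = -24)
j = -96 (j = 4*(-24) = -96)
Z(Q) = 1/(3*Q) (Z(Q) = (Q/Q)/(Q*(2 + 2) - Q) = 1/(Q*4 - Q) = 1/(4*Q - Q) = 1/(3*Q))
-61201/Z(j) = -61201/((⅓)/(-96)) = -61201/((⅓)*(-1/96)) = -61201/(-1/288) = -61201*(-288) = 17625888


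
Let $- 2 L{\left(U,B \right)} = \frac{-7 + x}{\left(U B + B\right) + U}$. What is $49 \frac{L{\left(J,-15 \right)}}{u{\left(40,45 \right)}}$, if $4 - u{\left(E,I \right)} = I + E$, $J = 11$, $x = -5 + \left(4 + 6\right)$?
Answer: $\frac{49}{13689} \approx 0.0035795$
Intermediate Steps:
$x = 5$ ($x = -5 + 10 = 5$)
$L{\left(U,B \right)} = \frac{1}{B + U + B U}$ ($L{\left(U,B \right)} = - \frac{\left(-7 + 5\right) \frac{1}{\left(U B + B\right) + U}}{2} = - \frac{\left(-2\right) \frac{1}{\left(B U + B\right) + U}}{2} = - \frac{\left(-2\right) \frac{1}{\left(B + B U\right) + U}}{2} = - \frac{\left(-2\right) \frac{1}{B + U + B U}}{2} = \frac{1}{B + U + B U}$)
$u{\left(E,I \right)} = 4 - E - I$ ($u{\left(E,I \right)} = 4 - \left(I + E\right) = 4 - \left(E + I\right) = 4 - E - I$)
$49 \frac{L{\left(J,-15 \right)}}{u{\left(40,45 \right)}} = 49 \frac{1}{\left(-15 + 11 - 165\right) \left(4 - 40 - 45\right)} = 49 \frac{1}{\left(-169\right) \left(-81\right)} = 49 \left(\left(- \frac{1}{169}\right) \left(- \frac{1}{81}\right)\right) = 49 \cdot \frac{1}{13689} = \frac{49}{13689}$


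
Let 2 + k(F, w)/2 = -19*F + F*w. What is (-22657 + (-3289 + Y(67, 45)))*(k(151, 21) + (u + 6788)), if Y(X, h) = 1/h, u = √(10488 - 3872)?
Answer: -8625999772/45 - 2335138*√1654/45 ≈ -1.9380e+8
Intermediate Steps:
u = 2*√1654 (u = √6616 = 2*√1654 ≈ 81.339)
k(F, w) = -4 - 38*F + 2*F*w (k(F, w) = -4 + 2*(-19*F + F*w) = -4 + (-38*F + 2*F*w) = -4 - 38*F + 2*F*w)
(-22657 + (-3289 + Y(67, 45)))*(k(151, 21) + (u + 6788)) = (-22657 + (-3289 + 1/45))*((-4 - 38*151 + 2*151*21) + (2*√1654 + 6788)) = (-22657 + (-3289 + 1/45))*((-4 - 5738 + 6342) + (6788 + 2*√1654)) = (-22657 - 148004/45)*(600 + (6788 + 2*√1654)) = -1167569*(7388 + 2*√1654)/45 = -8625999772/45 - 2335138*√1654/45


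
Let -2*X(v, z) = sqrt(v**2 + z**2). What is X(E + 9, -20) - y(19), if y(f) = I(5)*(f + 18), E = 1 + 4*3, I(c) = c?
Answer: -185 - sqrt(221) ≈ -199.87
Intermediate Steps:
E = 13 (E = 1 + 12 = 13)
X(v, z) = -sqrt(v**2 + z**2)/2
y(f) = 90 + 5*f (y(f) = 5*(f + 18) = 5*(18 + f) = 90 + 5*f)
X(E + 9, -20) - y(19) = -sqrt((13 + 9)**2 + (-20)**2)/2 - (90 + 5*19) = -sqrt(22**2 + 400)/2 - (90 + 95) = -sqrt(484 + 400)/2 - 1*185 = -sqrt(221) - 185 = -185 - sqrt(221)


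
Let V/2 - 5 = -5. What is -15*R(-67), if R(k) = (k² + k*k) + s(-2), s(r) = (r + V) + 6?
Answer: -134730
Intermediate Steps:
V = 0 (V = 10 + 2*(-5) = 10 - 10 = 0)
s(r) = 6 + r (s(r) = (r + 0) + 6 = r + 6 = 6 + r)
R(k) = 4 + 2*k² (R(k) = (k² + k*k) + (6 - 2) = (k² + k²) + 4 = 2*k² + 4 = 4 + 2*k²)
-15*R(-67) = -15*(4 + 2*(-67)²) = -15*(4 + 2*4489) = -15*(4 + 8978) = -15*8982 = -134730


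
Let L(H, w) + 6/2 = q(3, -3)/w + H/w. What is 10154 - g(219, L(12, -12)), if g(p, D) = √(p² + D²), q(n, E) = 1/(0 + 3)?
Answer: 10154 - √62178481/36 ≈ 9935.0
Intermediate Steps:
q(n, E) = ⅓ (q(n, E) = 1/3 = ⅓)
L(H, w) = -3 + 1/(3*w) + H/w (L(H, w) = -3 + (1/(3*w) + H/w) = -3 + 1/(3*w) + H/w)
g(p, D) = √(D² + p²)
10154 - g(219, L(12, -12)) = 10154 - √(((⅓ + 12 - 3*(-12))/(-12))² + 219²) = 10154 - √((-(⅓ + 12 + 36)/12)² + 47961) = 10154 - √((-1/12*145/3)² + 47961) = 10154 - √((-145/36)² + 47961) = 10154 - √(21025/1296 + 47961) = 10154 - √(62178481/1296) = 10154 - √62178481/36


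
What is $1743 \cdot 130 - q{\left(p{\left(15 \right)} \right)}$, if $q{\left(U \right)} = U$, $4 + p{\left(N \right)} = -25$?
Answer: $226619$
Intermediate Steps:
$p{\left(N \right)} = -29$ ($p{\left(N \right)} = -4 - 25 = -29$)
$1743 \cdot 130 - q{\left(p{\left(15 \right)} \right)} = 1743 \cdot 130 - -29 = 226590 + 29 = 226619$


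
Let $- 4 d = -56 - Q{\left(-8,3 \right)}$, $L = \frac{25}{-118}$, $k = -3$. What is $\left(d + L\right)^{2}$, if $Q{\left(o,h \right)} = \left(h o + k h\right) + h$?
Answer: $\frac{137641}{3481} \approx 39.541$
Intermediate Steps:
$L = - \frac{25}{118}$ ($L = 25 \left(- \frac{1}{118}\right) = - \frac{25}{118} \approx -0.21186$)
$Q{\left(o,h \right)} = - 2 h + h o$ ($Q{\left(o,h \right)} = \left(h o - 3 h\right) + h = \left(- 3 h + h o\right) + h = - 2 h + h o$)
$d = \frac{13}{2}$ ($d = - \frac{-56 - 3 \left(-2 - 8\right)}{4} = - \frac{-56 - 3 \left(-10\right)}{4} = - \frac{-56 - -30}{4} = - \frac{-56 + 30}{4} = \left(- \frac{1}{4}\right) \left(-26\right) = \frac{13}{2} \approx 6.5$)
$\left(d + L\right)^{2} = \left(\frac{13}{2} - \frac{25}{118}\right)^{2} = \left(\frac{371}{59}\right)^{2} = \frac{137641}{3481}$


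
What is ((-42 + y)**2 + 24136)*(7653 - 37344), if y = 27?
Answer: -723302451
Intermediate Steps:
((-42 + y)**2 + 24136)*(7653 - 37344) = ((-42 + 27)**2 + 24136)*(7653 - 37344) = ((-15)**2 + 24136)*(-29691) = (225 + 24136)*(-29691) = 24361*(-29691) = -723302451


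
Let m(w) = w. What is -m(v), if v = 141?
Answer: -141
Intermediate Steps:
-m(v) = -1*141 = -141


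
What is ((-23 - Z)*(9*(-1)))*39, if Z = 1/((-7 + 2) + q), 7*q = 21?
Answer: 15795/2 ≈ 7897.5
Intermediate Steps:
q = 3 (q = (⅐)*21 = 3)
Z = -½ (Z = 1/((-7 + 2) + 3) = 1/(-5 + 3) = 1/(-2) = -½ ≈ -0.50000)
((-23 - Z)*(9*(-1)))*39 = ((-23 - 1*(-½))*(9*(-1)))*39 = ((-23 + ½)*(-9))*39 = -45/2*(-9)*39 = (405/2)*39 = 15795/2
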